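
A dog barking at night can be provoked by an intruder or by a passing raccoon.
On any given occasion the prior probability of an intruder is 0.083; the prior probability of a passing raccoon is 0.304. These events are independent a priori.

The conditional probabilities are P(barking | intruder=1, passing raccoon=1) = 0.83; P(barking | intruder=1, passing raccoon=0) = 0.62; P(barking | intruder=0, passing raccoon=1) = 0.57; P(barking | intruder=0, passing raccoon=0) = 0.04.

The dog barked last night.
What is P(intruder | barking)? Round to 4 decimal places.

P(intruder | barking) ≈ 0.2353

P(barking) = 0.04·0.917·0.696 + 0.57·0.917·0.304 + 0.62·0.083·0.696 + 0.83·0.083·0.304 = 0.025529 + 0.158898 + 0.035816 + 0.020943 = 0.241186
Restricting to configurations with intruder present: 0.035816 + 0.020943 = 0.056759.
So P(intruder | barking) = 0.056759/0.241186 ≈ 0.2353.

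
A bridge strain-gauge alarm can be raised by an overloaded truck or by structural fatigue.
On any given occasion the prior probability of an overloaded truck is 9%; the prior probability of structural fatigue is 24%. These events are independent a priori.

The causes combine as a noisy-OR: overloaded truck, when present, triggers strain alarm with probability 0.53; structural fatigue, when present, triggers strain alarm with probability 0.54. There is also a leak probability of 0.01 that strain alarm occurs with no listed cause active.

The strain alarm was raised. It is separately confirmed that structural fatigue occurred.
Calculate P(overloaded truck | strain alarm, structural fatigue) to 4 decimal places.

P(overloaded truck | strain alarm, structural fatigue) ≈ 0.1249

Under noisy-OR, P(strain alarm | causes) = 1 − (1−0.01)·∏(1−qᵢ) over the active causes.
P(strain alarm | structural fatigue) = 0.5446×0.91 + 0.785962×0.09 = 0.495586 + 0.070737 = 0.566323
Restricting to configurations with overloaded truck present: 0.785962×0.09 = 0.070737.
So P(overloaded truck | strain alarm, structural fatigue) = 0.070737/0.566323 ≈ 0.1249.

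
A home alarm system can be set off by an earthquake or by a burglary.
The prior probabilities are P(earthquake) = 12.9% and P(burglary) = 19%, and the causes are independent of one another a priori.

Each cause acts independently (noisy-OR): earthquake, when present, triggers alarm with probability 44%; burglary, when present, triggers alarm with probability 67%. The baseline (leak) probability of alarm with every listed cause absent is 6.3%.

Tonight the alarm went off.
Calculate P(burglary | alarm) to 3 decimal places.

Under noisy-OR, P(alarm | causes) = 1 − (1−0.063)·∏(1−qᵢ) over the active causes.
Numerator (weight on configurations with burglary): 0.114319 + 0.020266 = 0.134585
Normalizer over all consistent configurations: 0.063*0.871*0.81 + 0.69079*0.871*0.19 + 0.47528*0.129*0.81 + 0.826842*0.129*0.19 = 0.228694
P(burglary | alarm) = 0.134585/0.228694 ≈ 0.588

P(burglary | alarm) ≈ 0.588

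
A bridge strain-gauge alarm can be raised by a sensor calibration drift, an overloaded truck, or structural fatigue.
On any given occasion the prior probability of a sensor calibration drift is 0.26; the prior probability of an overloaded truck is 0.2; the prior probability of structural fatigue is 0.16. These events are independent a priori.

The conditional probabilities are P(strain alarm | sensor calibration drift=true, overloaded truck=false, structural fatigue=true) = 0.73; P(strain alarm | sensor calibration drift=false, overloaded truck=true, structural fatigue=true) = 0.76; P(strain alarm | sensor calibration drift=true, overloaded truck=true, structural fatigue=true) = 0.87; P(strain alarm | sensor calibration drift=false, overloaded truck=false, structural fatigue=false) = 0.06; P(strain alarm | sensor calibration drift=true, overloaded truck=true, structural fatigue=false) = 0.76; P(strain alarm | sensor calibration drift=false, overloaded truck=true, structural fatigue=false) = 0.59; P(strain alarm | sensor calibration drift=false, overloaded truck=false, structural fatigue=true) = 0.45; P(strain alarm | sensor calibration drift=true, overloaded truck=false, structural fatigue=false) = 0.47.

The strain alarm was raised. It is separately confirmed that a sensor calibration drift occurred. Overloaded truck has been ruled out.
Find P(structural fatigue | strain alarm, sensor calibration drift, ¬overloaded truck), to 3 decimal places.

For the numerator, keep only structural fatigue=true terms: 0.73×0.16 = 0.116800
Normalizer over all consistent configurations: 0.47×0.84 + 0.73×0.16 = 0.511600
P(structural fatigue | strain alarm, sensor calibration drift, ¬overloaded truck) = 0.116800/0.511600 ≈ 0.228

P(structural fatigue | strain alarm, sensor calibration drift, ¬overloaded truck) ≈ 0.228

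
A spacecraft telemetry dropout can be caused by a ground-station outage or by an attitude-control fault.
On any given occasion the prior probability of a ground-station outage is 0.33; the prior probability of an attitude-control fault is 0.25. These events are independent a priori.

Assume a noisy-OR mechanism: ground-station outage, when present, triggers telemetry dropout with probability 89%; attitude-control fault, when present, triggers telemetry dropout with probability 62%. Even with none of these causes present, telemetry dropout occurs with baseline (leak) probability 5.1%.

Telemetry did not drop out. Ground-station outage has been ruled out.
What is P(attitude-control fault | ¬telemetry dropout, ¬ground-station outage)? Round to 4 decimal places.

Under noisy-OR, P(telemetry dropout | causes) = 1 − (1−0.051)·∏(1−qᵢ) over the active causes.
Weight on attitude-control fault=true, given the evidence: 0.36062*0.25 = 0.090155
The normalizing constant is 0.949*0.75 + 0.36062*0.25 = 0.801905
Posterior = 0.090155 / 0.801905 ≈ 0.1124

P(attitude-control fault | ¬telemetry dropout, ¬ground-station outage) ≈ 0.1124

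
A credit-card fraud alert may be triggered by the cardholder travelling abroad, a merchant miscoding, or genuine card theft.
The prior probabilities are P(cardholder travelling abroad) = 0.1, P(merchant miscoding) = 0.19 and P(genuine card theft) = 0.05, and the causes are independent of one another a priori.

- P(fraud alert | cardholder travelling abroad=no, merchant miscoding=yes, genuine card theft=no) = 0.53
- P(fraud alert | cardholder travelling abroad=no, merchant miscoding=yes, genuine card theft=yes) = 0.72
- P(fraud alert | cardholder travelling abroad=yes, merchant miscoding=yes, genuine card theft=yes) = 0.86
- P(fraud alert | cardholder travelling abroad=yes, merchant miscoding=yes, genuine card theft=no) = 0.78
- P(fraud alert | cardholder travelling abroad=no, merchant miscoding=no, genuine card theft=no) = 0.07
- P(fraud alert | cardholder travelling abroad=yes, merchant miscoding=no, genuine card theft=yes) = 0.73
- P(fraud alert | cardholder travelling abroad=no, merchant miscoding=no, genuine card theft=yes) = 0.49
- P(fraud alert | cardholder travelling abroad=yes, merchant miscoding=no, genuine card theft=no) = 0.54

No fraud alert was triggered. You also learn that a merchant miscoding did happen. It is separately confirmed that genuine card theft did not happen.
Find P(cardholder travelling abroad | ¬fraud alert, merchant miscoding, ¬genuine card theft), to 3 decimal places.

P(cardholder travelling abroad | ¬fraud alert, merchant miscoding, ¬genuine card theft) ≈ 0.049

P(¬fraud alert | merchant miscoding, ¬genuine card theft) = 0.47×0.9 + 0.22×0.1 = 0.423000 + 0.022000 = 0.445000
Restricting to configurations with cardholder travelling abroad present: 0.22×0.1 = 0.022000.
Hence the posterior is 0.022000/0.445000 ≈ 0.049.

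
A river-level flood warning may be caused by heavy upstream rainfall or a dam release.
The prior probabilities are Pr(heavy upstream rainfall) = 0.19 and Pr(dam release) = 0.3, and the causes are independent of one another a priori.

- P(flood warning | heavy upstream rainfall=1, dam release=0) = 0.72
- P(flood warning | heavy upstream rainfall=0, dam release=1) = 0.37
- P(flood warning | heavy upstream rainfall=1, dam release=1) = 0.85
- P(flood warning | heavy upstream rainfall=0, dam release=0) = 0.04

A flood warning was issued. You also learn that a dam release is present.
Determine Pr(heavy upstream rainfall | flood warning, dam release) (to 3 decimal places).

P(flood warning | dam release) = 0.37*0.81 + 0.85*0.19 = 0.299700 + 0.161500 = 0.461200
Restricting to configurations with heavy upstream rainfall present: 0.85*0.19 = 0.161500.
Hence the posterior is 0.161500/0.461200 ≈ 0.350.

Pr(heavy upstream rainfall | flood warning, dam release) ≈ 0.350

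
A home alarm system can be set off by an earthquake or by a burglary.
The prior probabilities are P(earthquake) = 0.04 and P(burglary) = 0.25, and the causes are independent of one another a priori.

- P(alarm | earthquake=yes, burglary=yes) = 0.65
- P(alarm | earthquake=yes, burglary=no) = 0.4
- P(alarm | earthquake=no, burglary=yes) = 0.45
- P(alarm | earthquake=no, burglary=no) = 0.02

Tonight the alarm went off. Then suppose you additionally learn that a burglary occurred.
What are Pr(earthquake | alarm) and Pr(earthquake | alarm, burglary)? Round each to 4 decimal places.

P(alarm) = 0.02*0.96*0.75 + 0.45*0.96*0.25 + 0.4*0.04*0.75 + 0.65*0.04*0.25 = 0.014400 + 0.108000 + 0.012000 + 0.006500 = 0.140900
The earthquake-present share is 0.012000 + 0.006500 = 0.018500.
P(earthquake | alarm) = 0.018500 / 0.140900 ≈ 0.1313

With the extra evidence:
Enumerate both values of earthquake and weight by the priors:
  P(alarm | burglary) = 0.45×0.96 + 0.65×0.04
        = 0.432000 + 0.026000 = 0.458000
Configurations with earthquake contribute 0.026000, so
  P(earthquake | alarm, burglary) = 0.026000 / 0.458000 ≈ 0.0568
The drop from 0.1313 to 0.0568 is the explaining-away (discounting) effect.

Pr(earthquake | alarm) ≈ 0.1313; Pr(earthquake | alarm, burglary) ≈ 0.0568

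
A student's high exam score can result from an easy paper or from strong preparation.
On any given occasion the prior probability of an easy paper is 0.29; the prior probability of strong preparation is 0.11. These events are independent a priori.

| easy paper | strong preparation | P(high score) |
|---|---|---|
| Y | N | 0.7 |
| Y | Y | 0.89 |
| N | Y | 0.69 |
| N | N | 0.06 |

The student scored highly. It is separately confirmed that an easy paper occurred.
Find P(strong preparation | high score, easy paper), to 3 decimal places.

Enumerate both values of strong preparation and weight by the priors:
  P(high score | easy paper) = 0.7·0.89 + 0.89·0.11
        = 0.623000 + 0.097900 = 0.720900
Keeping only the strong preparation-present terms gives 0.097900, so
  P(strong preparation | high score, easy paper) = 0.097900 / 0.720900 ≈ 0.136

P(strong preparation | high score, easy paper) ≈ 0.136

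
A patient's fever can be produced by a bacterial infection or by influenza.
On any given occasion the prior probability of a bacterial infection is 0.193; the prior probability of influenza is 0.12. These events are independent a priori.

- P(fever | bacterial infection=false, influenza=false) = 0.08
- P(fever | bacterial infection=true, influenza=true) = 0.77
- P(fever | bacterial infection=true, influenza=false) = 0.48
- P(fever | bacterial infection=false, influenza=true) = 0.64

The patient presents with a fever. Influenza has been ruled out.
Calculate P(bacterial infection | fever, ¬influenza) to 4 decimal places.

P(bacterial infection | fever, ¬influenza) ≈ 0.5893

P(fever | ¬influenza) = 0.08×0.807 + 0.48×0.193 = 0.064560 + 0.092640 = 0.157200
Of this, 0.092640 comes from 0.48×0.193 (the bacterial infection=true cases).
So P(bacterial infection | fever, ¬influenza) = 0.092640/0.157200 ≈ 0.5893.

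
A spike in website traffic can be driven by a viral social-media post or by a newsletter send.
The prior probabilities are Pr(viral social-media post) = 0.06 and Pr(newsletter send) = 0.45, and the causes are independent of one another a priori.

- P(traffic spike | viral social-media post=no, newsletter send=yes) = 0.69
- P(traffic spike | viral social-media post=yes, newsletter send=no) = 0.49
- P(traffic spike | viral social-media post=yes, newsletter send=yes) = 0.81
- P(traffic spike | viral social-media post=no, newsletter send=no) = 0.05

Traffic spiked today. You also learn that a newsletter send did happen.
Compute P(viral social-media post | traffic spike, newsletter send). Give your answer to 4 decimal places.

Enumerate both values of viral social-media post and weight by the priors:
  P(traffic spike | newsletter send) = 0.69·0.94 + 0.81·0.06
        = 0.648600 + 0.048600 = 0.697200
Keeping only the viral social-media post-present terms gives 0.048600, so
  P(viral social-media post | traffic spike, newsletter send) = 0.048600 / 0.697200 ≈ 0.0697

P(viral social-media post | traffic spike, newsletter send) ≈ 0.0697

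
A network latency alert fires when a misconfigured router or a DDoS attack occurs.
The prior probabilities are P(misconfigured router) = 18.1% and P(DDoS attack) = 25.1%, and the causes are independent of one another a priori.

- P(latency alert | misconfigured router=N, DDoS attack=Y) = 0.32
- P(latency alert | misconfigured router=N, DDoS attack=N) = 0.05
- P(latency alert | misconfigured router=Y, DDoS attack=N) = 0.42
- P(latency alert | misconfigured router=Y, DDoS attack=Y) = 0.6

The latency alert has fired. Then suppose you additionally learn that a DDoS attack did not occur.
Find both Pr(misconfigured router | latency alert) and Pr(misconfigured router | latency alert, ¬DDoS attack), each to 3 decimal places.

Pr(misconfigured router | latency alert) ≈ 0.466; Pr(misconfigured router | latency alert, ¬DDoS attack) ≈ 0.650

P(latency alert) = 0.05×0.819×0.749 + 0.32×0.819×0.251 + 0.42×0.181×0.749 + 0.6×0.181×0.251 = 0.030672 + 0.065782 + 0.056939 + 0.027259 = 0.180652
Restricting to configurations with misconfigured router present: 0.056939 + 0.027259 = 0.084198.
So P(misconfigured router | latency alert) = 0.084198/0.180652 ≈ 0.466.

Now also conditioning on DDoS attack≠true:
P(latency alert | ¬DDoS attack) = 0.05·0.819 + 0.42·0.181 = 0.040950 + 0.076020 = 0.116970
Restricting to configurations with misconfigured router present: 0.42·0.181 = 0.076020.
So P(misconfigured router | latency alert, ¬DDoS attack) = 0.076020/0.116970 ≈ 0.650.
Ruling out DDoS attack raises the posterior on misconfigured router — the flip side of explaining away.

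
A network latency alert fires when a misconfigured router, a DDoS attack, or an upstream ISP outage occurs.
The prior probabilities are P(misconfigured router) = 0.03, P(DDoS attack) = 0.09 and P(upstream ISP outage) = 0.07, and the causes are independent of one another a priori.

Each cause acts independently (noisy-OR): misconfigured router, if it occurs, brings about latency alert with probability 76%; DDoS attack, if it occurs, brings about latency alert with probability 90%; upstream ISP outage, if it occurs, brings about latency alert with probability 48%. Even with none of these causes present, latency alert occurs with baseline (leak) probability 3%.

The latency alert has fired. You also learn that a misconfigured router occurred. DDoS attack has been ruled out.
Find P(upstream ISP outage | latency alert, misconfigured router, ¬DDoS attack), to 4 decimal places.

P(upstream ISP outage | latency alert, misconfigured router, ¬DDoS attack) ≈ 0.0794

Under noisy-OR, P(latency alert | causes) = 1 − (1−0.03)·∏(1−qᵢ) over the active causes.
Weight on upstream ISP outage=true, given the evidence: 0.878944×0.07 = 0.061526
Normalizer over all consistent configurations: 0.7672×0.93 + 0.878944×0.07 = 0.775022
P(upstream ISP outage | latency alert, misconfigured router, ¬DDoS attack) = 0.061526/0.775022 ≈ 0.0794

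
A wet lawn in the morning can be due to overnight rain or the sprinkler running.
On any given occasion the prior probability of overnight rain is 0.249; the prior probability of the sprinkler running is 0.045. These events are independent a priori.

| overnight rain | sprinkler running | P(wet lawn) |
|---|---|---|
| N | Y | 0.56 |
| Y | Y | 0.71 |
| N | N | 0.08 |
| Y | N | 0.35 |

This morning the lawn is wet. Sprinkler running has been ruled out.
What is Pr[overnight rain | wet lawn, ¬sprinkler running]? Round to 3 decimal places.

Numerator (weight on configurations with overnight rain): 0.35·0.249 = 0.087150
The normalizing constant is 0.08·0.751 + 0.35·0.249 = 0.147230
Posterior = 0.087150 / 0.147230 ≈ 0.592

Pr[overnight rain | wet lawn, ¬sprinkler running] ≈ 0.592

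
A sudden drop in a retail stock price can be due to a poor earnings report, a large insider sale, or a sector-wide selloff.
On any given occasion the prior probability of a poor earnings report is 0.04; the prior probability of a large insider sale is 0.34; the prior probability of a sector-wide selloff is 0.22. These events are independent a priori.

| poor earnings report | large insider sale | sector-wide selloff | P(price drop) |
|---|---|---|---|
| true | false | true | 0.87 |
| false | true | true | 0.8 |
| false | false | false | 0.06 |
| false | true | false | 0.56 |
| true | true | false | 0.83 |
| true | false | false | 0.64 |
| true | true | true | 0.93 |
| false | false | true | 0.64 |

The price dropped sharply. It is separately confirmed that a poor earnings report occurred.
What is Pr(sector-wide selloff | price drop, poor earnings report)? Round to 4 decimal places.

P(price drop | poor earnings report) = 0.64·0.66·0.78 + 0.87·0.66·0.22 + 0.83·0.34·0.78 + 0.93·0.34·0.22 = 0.329472 + 0.126324 + 0.220116 + 0.069564 = 0.745476
Of this, 0.195888 comes from 0.126324 + 0.069564 (the sector-wide selloff=true cases).
Hence the posterior is 0.195888/0.745476 ≈ 0.2628.

Pr(sector-wide selloff | price drop, poor earnings report) ≈ 0.2628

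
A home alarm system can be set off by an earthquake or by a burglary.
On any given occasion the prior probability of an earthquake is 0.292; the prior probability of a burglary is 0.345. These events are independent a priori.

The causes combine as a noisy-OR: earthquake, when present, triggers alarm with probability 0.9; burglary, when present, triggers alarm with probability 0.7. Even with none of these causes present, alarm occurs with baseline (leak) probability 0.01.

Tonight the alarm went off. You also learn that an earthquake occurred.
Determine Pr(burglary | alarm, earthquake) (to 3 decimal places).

Pr(burglary | alarm, earthquake) ≈ 0.362

Under noisy-OR, P(alarm | causes) = 1 − (1−0.01)·∏(1−qᵢ) over the active causes.
P(alarm | earthquake) = 0.901*0.655 + 0.9703*0.345 = 0.590155 + 0.334753 = 0.924908
Of this, 0.334753 comes from 0.9703*0.345 (the burglary=true cases).
Hence the posterior is 0.334753/0.924908 ≈ 0.362.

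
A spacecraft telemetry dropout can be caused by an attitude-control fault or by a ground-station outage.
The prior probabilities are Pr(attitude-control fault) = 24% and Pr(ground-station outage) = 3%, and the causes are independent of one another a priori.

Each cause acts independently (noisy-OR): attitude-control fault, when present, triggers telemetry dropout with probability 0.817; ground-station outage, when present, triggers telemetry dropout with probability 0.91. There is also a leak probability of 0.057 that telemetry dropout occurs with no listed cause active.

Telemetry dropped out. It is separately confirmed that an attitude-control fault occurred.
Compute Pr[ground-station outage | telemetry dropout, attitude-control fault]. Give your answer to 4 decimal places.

Pr[ground-station outage | telemetry dropout, attitude-control fault] ≈ 0.0355

Under noisy-OR, P(telemetry dropout | causes) = 1 − (1−0.057)·∏(1−qᵢ) over the active causes.
Enumerate both values of ground-station outage and weight by the priors:
  P(telemetry dropout | attitude-control fault) = 0.827431*0.97 + 0.984469*0.03
        = 0.802608 + 0.029534 = 0.832142
Configurations with ground-station outage contribute 0.029534, so
  P(ground-station outage | telemetry dropout, attitude-control fault) = 0.029534 / 0.832142 ≈ 0.0355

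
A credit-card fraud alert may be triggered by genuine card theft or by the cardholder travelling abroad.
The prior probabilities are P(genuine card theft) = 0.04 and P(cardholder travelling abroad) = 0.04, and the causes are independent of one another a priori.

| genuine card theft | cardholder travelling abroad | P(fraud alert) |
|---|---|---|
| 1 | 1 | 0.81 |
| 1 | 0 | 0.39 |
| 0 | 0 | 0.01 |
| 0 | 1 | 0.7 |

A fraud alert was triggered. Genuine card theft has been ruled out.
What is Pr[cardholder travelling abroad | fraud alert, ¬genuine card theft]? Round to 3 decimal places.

Pr[cardholder travelling abroad | fraud alert, ¬genuine card theft] ≈ 0.745

Sum P(fraud alert|·) weighted by the priors over both values of cardholder travelling abroad:
  P(fraud alert | ¬genuine card theft) = 0.01×0.96 + 0.7×0.04
        = 0.009600 + 0.028000 = 0.037600
The terms with cardholder travelling abroad present sum to 0.028000, so
  P(cardholder travelling abroad | fraud alert, ¬genuine card theft) = 0.028000 / 0.037600 ≈ 0.745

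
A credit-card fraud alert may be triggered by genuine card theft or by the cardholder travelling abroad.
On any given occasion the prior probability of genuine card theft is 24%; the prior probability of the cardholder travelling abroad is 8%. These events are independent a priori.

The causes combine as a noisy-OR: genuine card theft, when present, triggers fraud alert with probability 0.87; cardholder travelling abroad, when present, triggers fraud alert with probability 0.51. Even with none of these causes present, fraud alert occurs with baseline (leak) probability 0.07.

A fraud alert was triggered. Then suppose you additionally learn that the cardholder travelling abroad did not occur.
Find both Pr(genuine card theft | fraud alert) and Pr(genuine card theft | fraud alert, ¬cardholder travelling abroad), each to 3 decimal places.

Pr(genuine card theft | fraud alert) ≈ 0.721; Pr(genuine card theft | fraud alert, ¬cardholder travelling abroad) ≈ 0.799

Under noisy-OR, P(fraud alert | causes) = 1 − (1−0.07)·∏(1−qᵢ) over the active causes.
P(fraud alert) = 0.07×0.76×0.92 + 0.5443×0.76×0.08 + 0.8791×0.24×0.92 + 0.940759×0.24×0.08 = 0.048944 + 0.033093 + 0.194105 + 0.018063 = 0.294205
Restricting to configurations with genuine card theft present: 0.194105 + 0.018063 = 0.212168.
P(genuine card theft | fraud alert) = 0.212168 / 0.294205 ≈ 0.721

Now also conditioning on cardholder travelling abroad≠true:
P(fraud alert | ¬cardholder travelling abroad) = 0.07*0.76 + 0.8791*0.24 = 0.053200 + 0.210984 = 0.264184
Restricting to configurations with genuine card theft present: 0.8791*0.24 = 0.210984.
P(genuine card theft | fraud alert, ¬cardholder travelling abroad) = 0.210984 / 0.264184 ≈ 0.799
With cardholder travelling abroad excluded, genuine card theft must carry more of the explanatory weight for the fraud alert.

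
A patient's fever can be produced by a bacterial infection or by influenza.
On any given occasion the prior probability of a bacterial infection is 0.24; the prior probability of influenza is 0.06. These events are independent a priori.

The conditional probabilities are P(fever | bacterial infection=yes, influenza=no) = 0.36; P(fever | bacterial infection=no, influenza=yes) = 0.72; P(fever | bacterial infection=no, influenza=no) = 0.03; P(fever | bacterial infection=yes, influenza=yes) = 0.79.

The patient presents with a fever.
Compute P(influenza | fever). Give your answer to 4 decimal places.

Sum P(fever|·) weighted by the priors over the 4 (bacterial infection, influenza) configurations:
  P(fever) = 0.03·0.76·0.94 + 0.72·0.76·0.06 + 0.36·0.24·0.94 + 0.79·0.24·0.06
        = 0.021432 + 0.032832 + 0.081216 + 0.011376 = 0.146856
Configurations with influenza contribute 0.044208, so
  P(influenza | fever) = 0.044208 / 0.146856 ≈ 0.3010

P(influenza | fever) ≈ 0.3010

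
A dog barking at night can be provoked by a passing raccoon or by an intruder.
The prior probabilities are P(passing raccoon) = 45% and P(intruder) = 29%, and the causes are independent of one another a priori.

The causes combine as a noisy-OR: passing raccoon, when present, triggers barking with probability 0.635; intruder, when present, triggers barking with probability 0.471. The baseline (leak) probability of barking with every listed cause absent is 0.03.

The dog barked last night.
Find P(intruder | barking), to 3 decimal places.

Under noisy-OR, P(barking | causes) = 1 − (1−0.03)·∏(1−qᵢ) over the active causes.
P(barking) = 0.03×0.55×0.71 + 0.48687×0.55×0.29 + 0.64595×0.45×0.71 + 0.812708×0.45×0.29 = 0.011715 + 0.077656 + 0.206381 + 0.106058 = 0.401810
The intruder-present share is 0.077656 + 0.106058 = 0.183714.
Hence the posterior is 0.183714/0.401810 ≈ 0.457.

P(intruder | barking) ≈ 0.457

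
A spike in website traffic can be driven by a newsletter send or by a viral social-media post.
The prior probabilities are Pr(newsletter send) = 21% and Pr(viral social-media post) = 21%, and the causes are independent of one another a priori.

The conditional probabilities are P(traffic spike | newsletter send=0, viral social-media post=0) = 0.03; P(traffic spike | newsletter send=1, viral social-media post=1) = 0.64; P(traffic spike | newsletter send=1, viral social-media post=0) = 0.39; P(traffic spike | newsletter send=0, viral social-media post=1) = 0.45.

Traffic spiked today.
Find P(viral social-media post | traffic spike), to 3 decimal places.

P(viral social-media post | traffic spike) ≈ 0.552

By total probability over the 4 (newsletter send, viral social-media post) configurations:
  P(traffic spike) = 0.03*0.79*0.79 + 0.45*0.79*0.21 + 0.39*0.21*0.79 + 0.64*0.21*0.21
        = 0.018723 + 0.074655 + 0.064701 + 0.028224 = 0.186303
Keeping only the viral social-media post-present terms gives 0.102879, so
  P(viral social-media post | traffic spike) = 0.102879 / 0.186303 ≈ 0.552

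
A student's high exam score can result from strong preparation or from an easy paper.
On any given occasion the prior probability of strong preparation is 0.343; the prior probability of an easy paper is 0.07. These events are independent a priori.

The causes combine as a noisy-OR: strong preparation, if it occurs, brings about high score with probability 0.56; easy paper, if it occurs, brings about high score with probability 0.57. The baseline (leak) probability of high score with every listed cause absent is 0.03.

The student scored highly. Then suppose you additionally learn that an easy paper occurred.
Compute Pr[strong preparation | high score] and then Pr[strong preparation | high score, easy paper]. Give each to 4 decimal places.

Under noisy-OR, P(high score | causes) = 1 − (1−0.03)·∏(1−qᵢ) over the active causes.
P(high score) = 0.03×0.657×0.93 + 0.5829×0.657×0.07 + 0.5732×0.343×0.93 + 0.816476×0.343×0.07 = 0.018330 + 0.026808 + 0.182845 + 0.019604 = 0.247587
The strong preparation-present share is 0.182845 + 0.019604 = 0.202449.
P(strong preparation | high score) = 0.202449 / 0.247587 ≈ 0.8177

With the extra evidence:
P(high score | easy paper) = 0.5829×0.657 + 0.816476×0.343 = 0.382965 + 0.280051 = 0.663016
Of this, 0.280051 comes from 0.816476×0.343 (the strong preparation=true cases).
So P(strong preparation | high score, easy paper) = 0.280051/0.663016 ≈ 0.4224.
This is intercausal reasoning (explaining away): once easy paper accounts for the high score, strong preparation becomes less likely.

Pr[strong preparation | high score] ≈ 0.8177; Pr[strong preparation | high score, easy paper] ≈ 0.4224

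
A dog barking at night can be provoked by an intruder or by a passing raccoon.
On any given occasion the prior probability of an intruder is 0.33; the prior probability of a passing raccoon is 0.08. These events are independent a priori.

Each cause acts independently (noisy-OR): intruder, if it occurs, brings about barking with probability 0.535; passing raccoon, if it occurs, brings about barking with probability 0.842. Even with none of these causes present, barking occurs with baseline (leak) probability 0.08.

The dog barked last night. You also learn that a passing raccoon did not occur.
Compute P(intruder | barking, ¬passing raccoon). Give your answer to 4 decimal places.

P(intruder | barking, ¬passing raccoon) ≈ 0.7789

Under noisy-OR, P(barking | causes) = 1 − (1−0.08)·∏(1−qᵢ) over the active causes.
By total probability over both values of intruder:
  P(barking | ¬passing raccoon) = 0.08×0.67 + 0.5722×0.33
        = 0.053600 + 0.188826 = 0.242426
Configurations with intruder contribute 0.188826, so
  P(intruder | barking, ¬passing raccoon) = 0.188826 / 0.242426 ≈ 0.7789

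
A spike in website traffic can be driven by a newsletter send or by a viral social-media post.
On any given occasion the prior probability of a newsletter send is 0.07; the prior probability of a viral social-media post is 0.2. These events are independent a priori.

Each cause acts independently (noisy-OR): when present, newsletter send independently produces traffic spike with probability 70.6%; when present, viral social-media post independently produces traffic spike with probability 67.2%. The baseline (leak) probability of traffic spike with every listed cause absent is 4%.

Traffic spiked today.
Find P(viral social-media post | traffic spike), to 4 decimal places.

Under noisy-OR, P(traffic spike | causes) = 1 − (1−0.04)·∏(1−qᵢ) over the active causes.
P(traffic spike) = 0.04·0.93·0.8 + 0.68512·0.93·0.2 + 0.71776·0.07·0.8 + 0.907425·0.07·0.2 = 0.029760 + 0.127432 + 0.040195 + 0.012704 = 0.210091
Of this, 0.140136 comes from 0.127432 + 0.012704 (the viral social-media post=true cases).
Hence the posterior is 0.140136/0.210091 ≈ 0.6670.

P(viral social-media post | traffic spike) ≈ 0.6670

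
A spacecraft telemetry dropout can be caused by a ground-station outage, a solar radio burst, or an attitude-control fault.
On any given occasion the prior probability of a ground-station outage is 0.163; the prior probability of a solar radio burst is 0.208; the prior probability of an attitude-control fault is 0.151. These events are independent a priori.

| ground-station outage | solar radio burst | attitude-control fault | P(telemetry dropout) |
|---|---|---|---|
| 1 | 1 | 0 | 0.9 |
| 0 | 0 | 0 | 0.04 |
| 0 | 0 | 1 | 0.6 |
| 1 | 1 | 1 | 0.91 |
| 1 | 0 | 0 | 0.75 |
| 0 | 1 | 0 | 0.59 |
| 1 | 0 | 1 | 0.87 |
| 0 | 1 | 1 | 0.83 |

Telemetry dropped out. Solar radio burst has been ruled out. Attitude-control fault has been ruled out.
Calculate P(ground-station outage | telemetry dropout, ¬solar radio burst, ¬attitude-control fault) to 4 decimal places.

P(telemetry dropout | ¬solar radio burst, ¬attitude-control fault) = 0.04*0.837 + 0.75*0.163 = 0.033480 + 0.122250 = 0.155730
Restricting to configurations with ground-station outage present: 0.75*0.163 = 0.122250.
Hence the posterior is 0.122250/0.155730 ≈ 0.7850.

P(ground-station outage | telemetry dropout, ¬solar radio burst, ¬attitude-control fault) ≈ 0.7850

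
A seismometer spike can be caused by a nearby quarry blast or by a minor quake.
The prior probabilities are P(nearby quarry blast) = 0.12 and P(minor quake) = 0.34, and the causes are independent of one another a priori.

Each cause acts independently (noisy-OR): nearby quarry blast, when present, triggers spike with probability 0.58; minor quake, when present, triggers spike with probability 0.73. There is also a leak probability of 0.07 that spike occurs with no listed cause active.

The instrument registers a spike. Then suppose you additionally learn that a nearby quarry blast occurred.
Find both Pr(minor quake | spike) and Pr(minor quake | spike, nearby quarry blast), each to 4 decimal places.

Pr(minor quake | spike) ≈ 0.7456; Pr(minor quake | spike, nearby quarry blast) ≈ 0.4306

Under noisy-OR, P(spike | causes) = 1 − (1−0.07)·∏(1−qᵢ) over the active causes.
P(spike) = 0.07·0.88·0.66 + 0.7489·0.88·0.34 + 0.6094·0.12·0.66 + 0.894538·0.12·0.34 = 0.040656 + 0.224071 + 0.048264 + 0.036497 = 0.349488
Restricting to configurations with minor quake present: 0.224071 + 0.036497 = 0.260568.
So P(minor quake | spike) = 0.260568/0.349488 ≈ 0.7456.

With the extra evidence:
P(spike | nearby quarry blast) = 0.6094×0.66 + 0.894538×0.34 = 0.402204 + 0.304143 = 0.706347
The minor quake-present share is 0.894538×0.34 = 0.304143.
So P(minor quake | spike, nearby quarry blast) = 0.304143/0.706347 ≈ 0.4306.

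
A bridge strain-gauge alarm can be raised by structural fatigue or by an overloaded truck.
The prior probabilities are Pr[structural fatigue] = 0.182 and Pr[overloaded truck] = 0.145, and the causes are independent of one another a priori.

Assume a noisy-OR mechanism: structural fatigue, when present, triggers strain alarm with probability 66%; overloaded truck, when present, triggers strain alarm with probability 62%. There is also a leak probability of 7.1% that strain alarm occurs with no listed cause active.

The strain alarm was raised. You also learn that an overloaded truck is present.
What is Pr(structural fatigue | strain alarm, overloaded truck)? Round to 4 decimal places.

Pr(structural fatigue | strain alarm, overloaded truck) ≈ 0.2323

Under noisy-OR, P(strain alarm | causes) = 1 − (1−0.071)·∏(1−qᵢ) over the active causes.
Sum P(strain alarm|·) weighted by the priors over both values of structural fatigue:
  P(strain alarm | overloaded truck) = 0.64698·0.818 + 0.879973·0.182
        = 0.529230 + 0.160155 = 0.689385
Keeping only the structural fatigue-present terms gives 0.160155, so
  P(structural fatigue | strain alarm, overloaded truck) = 0.160155 / 0.689385 ≈ 0.2323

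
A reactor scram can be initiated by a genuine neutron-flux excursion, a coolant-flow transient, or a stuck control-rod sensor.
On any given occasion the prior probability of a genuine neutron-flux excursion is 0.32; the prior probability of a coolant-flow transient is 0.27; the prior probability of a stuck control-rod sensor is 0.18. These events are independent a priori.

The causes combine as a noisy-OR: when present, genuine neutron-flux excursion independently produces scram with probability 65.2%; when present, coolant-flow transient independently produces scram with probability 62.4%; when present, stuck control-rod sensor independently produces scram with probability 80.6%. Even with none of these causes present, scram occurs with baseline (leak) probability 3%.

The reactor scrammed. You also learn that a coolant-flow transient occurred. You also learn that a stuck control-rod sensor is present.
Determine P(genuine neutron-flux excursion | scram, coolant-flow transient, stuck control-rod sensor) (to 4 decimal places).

P(genuine neutron-flux excursion | scram, coolant-flow transient, stuck control-rod sensor) ≈ 0.3306

Under noisy-OR, P(scram | causes) = 1 − (1−0.03)·∏(1−qᵢ) over the active causes.
P(scram | coolant-flow transient, stuck control-rod sensor) = 0.929244×0.68 + 0.975377×0.32 = 0.631886 + 0.312121 = 0.944007
The genuine neutron-flux excursion-present share is 0.975377×0.32 = 0.312121.
P(genuine neutron-flux excursion | scram, coolant-flow transient, stuck control-rod sensor) = 0.312121 / 0.944007 ≈ 0.3306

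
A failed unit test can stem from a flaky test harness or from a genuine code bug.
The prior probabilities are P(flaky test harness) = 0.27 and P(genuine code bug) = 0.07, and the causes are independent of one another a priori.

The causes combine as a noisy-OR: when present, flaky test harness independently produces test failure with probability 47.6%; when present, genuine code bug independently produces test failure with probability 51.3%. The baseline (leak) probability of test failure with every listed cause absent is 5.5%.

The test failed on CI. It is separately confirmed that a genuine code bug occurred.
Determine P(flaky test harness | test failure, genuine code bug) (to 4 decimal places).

Under noisy-OR, P(test failure | causes) = 1 − (1−0.055)·∏(1−qᵢ) over the active causes.
Sum P(test failure|·) weighted by the priors over both values of flaky test harness:
  P(test failure | genuine code bug) = 0.539785×0.73 + 0.758847×0.27
        = 0.394043 + 0.204889 = 0.598932
Keeping only the flaky test harness-present terms gives 0.204889, so
  P(flaky test harness | test failure, genuine code bug) = 0.204889 / 0.598932 ≈ 0.3421

P(flaky test harness | test failure, genuine code bug) ≈ 0.3421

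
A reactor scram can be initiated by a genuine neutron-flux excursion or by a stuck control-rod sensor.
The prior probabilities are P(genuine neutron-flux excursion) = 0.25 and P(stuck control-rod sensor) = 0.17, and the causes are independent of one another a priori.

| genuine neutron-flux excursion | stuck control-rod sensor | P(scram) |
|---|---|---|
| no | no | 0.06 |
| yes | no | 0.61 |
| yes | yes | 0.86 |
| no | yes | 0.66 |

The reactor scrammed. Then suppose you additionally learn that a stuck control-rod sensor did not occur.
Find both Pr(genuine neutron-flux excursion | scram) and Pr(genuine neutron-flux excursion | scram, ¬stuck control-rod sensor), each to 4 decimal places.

P(scram) = 0.06*0.75*0.83 + 0.66*0.75*0.17 + 0.61*0.25*0.83 + 0.86*0.25*0.17 = 0.037350 + 0.084150 + 0.126575 + 0.036550 = 0.284625
The genuine neutron-flux excursion-present share is 0.126575 + 0.036550 = 0.163125.
Hence the posterior is 0.163125/0.284625 ≈ 0.5731.

With the extra evidence:
By total probability over both values of genuine neutron-flux excursion:
  P(scram | ¬stuck control-rod sensor) = 0.06·0.75 + 0.61·0.25
        = 0.045000 + 0.152500 = 0.197500
The terms with genuine neutron-flux excursion present sum to 0.152500, so
  P(genuine neutron-flux excursion | scram, ¬stuck control-rod sensor) = 0.152500 / 0.197500 ≈ 0.7722
With stuck control-rod sensor excluded, genuine neutron-flux excursion must carry more of the explanatory weight for the scram.

Pr(genuine neutron-flux excursion | scram) ≈ 0.5731; Pr(genuine neutron-flux excursion | scram, ¬stuck control-rod sensor) ≈ 0.7722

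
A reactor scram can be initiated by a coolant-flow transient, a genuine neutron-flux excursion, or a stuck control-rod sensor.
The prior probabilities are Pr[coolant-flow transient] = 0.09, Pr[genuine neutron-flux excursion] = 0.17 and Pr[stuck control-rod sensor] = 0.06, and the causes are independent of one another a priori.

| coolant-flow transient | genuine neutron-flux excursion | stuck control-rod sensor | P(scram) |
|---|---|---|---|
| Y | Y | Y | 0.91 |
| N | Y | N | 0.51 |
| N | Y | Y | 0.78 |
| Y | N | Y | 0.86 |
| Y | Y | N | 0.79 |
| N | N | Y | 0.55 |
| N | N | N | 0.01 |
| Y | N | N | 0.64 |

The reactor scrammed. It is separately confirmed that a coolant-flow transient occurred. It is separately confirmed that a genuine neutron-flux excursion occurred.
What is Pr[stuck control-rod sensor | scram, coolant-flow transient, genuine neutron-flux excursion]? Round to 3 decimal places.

Pr[stuck control-rod sensor | scram, coolant-flow transient, genuine neutron-flux excursion] ≈ 0.068

P(scram | coolant-flow transient, genuine neutron-flux excursion) = 0.79×0.94 + 0.91×0.06 = 0.742600 + 0.054600 = 0.797200
Restricting to configurations with stuck control-rod sensor present: 0.91×0.06 = 0.054600.
So P(stuck control-rod sensor | scram, coolant-flow transient, genuine neutron-flux excursion) = 0.054600/0.797200 ≈ 0.068.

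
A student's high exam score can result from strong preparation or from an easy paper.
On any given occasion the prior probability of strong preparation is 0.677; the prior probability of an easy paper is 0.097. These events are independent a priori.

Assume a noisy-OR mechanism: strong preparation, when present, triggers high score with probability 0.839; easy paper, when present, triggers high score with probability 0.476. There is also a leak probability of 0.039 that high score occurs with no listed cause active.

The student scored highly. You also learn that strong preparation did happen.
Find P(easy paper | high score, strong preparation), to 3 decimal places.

P(easy paper | high score, strong preparation) ≈ 0.105

Under noisy-OR, P(high score | causes) = 1 − (1−0.039)·∏(1−qᵢ) over the active causes.
For the numerator, keep only easy paper=true terms: 0.918926·0.097 = 0.089136
The normalizing constant is 0.845279·0.903 + 0.918926·0.097 = 0.852423
P(easy paper | high score, strong preparation) = 0.089136/0.852423 ≈ 0.105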